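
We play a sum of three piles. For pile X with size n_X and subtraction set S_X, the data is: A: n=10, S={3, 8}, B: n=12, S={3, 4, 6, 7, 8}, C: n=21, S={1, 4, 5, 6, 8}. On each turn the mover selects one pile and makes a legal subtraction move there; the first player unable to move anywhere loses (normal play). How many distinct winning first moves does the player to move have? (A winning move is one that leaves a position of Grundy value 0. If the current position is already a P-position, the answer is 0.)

Pile A, S = {3, 8}:
G(0) = 0
G(1) = mex{} = 0
G(2) = mex{} = 0
G(3) = mex{0} = 1
G(4) = mex{0} = 1
G(5) = mex{0} = 1
G(6) = mex{1} = 0
G(7) = mex{1} = 0
G(8) = mex{1,0} = 2
G(9) = mex{0,0} = 1
G(10) = mex{0,0} = 1
G_A(10) = 1.
Pile B, S = {3, 4, 6, 7, 8}:
n :  0  1  2  3  4  5  6  7  8  9 10 11 12
G :  0  0  0  1  1  1  2  2  2  3  3  0  0
G_B(12) = 0.
Pile C, S = {1, 4, 5, 6, 8}:
G(0) = 0
G(1) = mex{0} = 1
G(2) = mex{1} = 0
G(3) = mex{0} = 1
G(4) = mex{1,0} = 2
G(5) = mex{2,1,0} = 3
G(6) = mex{3,0,1,0} = 2
G(7) = mex{2,1,0,1} = 3
G(8) = mex{3,2,1,0,0} = 4
G(9) = mex{4,3,2,1,1} = 0
G(10) = mex{0,2,3,2,0} = 1
G(11) = mex{1,3,2,3,1} = 0
G(12) = mex{0,4,3,2,2} = 1
G(13) = mex{1,0,4,3,3} = 2
G(14) = mex{2,1,0,4,2} = 3
G(15) = mex{3,0,1,0,3} = 2
G(16) = mex{2,1,0,1,4} = 3
G(17) = mex{3,2,1,0,0} = 4
G(18) = mex{4,3,2,1,1} = 0
G(19) = mex{0,2,3,2,0} = 1
G(20) = mex{1,3,2,3,1} = 0
G(21) = mex{0,4,3,2,2} = 1
G_C(21) = 1.
Combined Grundy value = 1 ⊕ 0 ⊕ 1 = 0.
A winning move leaves total XOR = 0, i.e. changes one component's Grundy value g to g ⊕ X where X is the current total.
Pile A: target g' = 1⊕0 = 1, but every legal move changes the Grundy value (mex property), so 0 moves.
Pile B: target g' = 0⊕0 = 0, but every legal move changes the Grundy value (mex property), so 0 moves.
Pile C: target g' = 1⊕0 = 1, but every legal move changes the Grundy value (mex property), so 0 moves.

0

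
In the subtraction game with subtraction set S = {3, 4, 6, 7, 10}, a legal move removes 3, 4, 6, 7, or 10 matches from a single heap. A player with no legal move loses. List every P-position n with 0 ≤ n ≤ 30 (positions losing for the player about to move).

0, 1, 2, 13, 14, 15, 26, 27, 28

G(0) = 0
G(1) = mex{} = 0
G(2) = mex{} = 0
G(3) = mex{0} = 1
G(4) = mex{0,0} = 1
G(5) = mex{0,0} = 1
G(6) = mex{1,0,0} = 2
G(7) = mex{1,1,0,0} = 2
G(8) = mex{1,1,0,0} = 2
G(9) = mex{2,1,1,0} = 3
G(10) = mex{2,2,1,1,0} = 3
G(11) = mex{2,2,1,1,0} = 3
G(12) = mex{3,2,2,1,0} = 4
G(13) = mex{3,3,2,2,1} = 0
G(14) = mex{3,3,2,2,1} = 0
G(15) = mex{4,3,3,2,1} = 0
G(16) = mex{0,4,3,3,2} = 1
G(17) = mex{0,0,3,3,2} = 1
G(18) = mex{0,0,4,3,2} = 1
G(19) = mex{1,0,0,4,3} = 2
G(20) = mex{1,1,0,0,3} = 2
G(21) = mex{1,1,0,0,3} = 2
G(22) = mex{2,1,1,0,4} = 3
G(23) = mex{2,2,1,1,0} = 3
G(24) = mex{2,2,1,1,0} = 3
G(25) = mex{3,2,2,1,0} = 4
G(26) = mex{3,3,2,2,1} = 0
G(27) = mex{3,3,2,2,1} = 0
G(28) = mex{4,3,3,2,1} = 0
G(29) = mex{0,4,3,3,2} = 1
G(30) = mex{0,0,3,3,2} = 1
P-positions are exactly the n with G(n) = 0.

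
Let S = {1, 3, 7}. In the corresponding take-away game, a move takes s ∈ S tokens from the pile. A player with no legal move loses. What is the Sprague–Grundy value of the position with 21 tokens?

G(0) = 0
G(1) = mex{0} = 1
G(2) = mex{1} = 0
G(3) = mex{0,0} = 1
G(4) = mex{1,1} = 0
G(5) = mex{0,0} = 1
G(6) = mex{1,1} = 0
G(7) = mex{0,0,0} = 1
G(8) = mex{1,1,1} = 0
G(9) = mex{0,0,0} = 1
G(10) = mex{1,1,1} = 0
G(11) = mex{0,0,0} = 1
G(12) = mex{1,1,1} = 0
G(13) = mex{0,0,0} = 1
G(14) = mex{1,1,1} = 0
G(15) = mex{0,0,0} = 1
G(16) = mex{1,1,1} = 0
G(17) = mex{0,0,0} = 1
G(18) = mex{1,1,1} = 0
G(19) = mex{0,0,0} = 1
G(20) = mex{1,1,1} = 0
G(21) = mex{0,0,0} = 1

1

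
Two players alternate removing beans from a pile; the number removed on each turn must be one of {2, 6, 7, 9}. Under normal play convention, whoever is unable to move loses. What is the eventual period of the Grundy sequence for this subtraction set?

n :  0  1  2  3  4  5  6  7  8  9 10 11 12 13 14 15 16 17 18 19 20 21 22 23 24 25 26 27 28 29 30 31
G :  0  0  1  1  0  0  1  1  2  2  3  3  2  2  3  0  0  1  1  0  0  1  1  2  2  3  3  2  2  3  0  0
G(n+15) = G(n) holds for n = 0,…,8 (a full window of length max(S) = 9), so the sequence is purely periodic with period 15.

15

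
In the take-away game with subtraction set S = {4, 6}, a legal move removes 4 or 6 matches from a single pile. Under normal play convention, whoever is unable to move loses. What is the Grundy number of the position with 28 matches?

2

G(0) = 0
G(1) = mex{} = 0
G(2) = mex{} = 0
G(3) = mex{} = 0
G(4) = mex{0} = 1
G(5) = mex{0} = 1
G(6) = mex{0,0} = 1
G(7) = mex{0,0} = 1
G(8) = mex{1,0} = 2
G(9) = mex{1,0} = 2
G(10) = mex{1,1} = 0
G(11) = mex{1,1} = 0
G(12) = mex{2,1} = 0
G(13) = mex{2,1} = 0
G(14) = mex{0,2} = 1
G(15) = mex{0,2} = 1
G(16) = mex{0,0} = 1
G(17) = mex{0,0} = 1
G(18) = mex{1,0} = 2
G(19) = mex{1,0} = 2
G(20) = mex{1,1} = 0
G(21) = mex{1,1} = 0
G(22) = mex{2,1} = 0
G(23) = mex{2,1} = 0
G(24) = mex{0,2} = 1
G(25) = mex{0,2} = 1
G(26) = mex{0,0} = 1
G(27) = mex{0,0} = 1
G(28) = mex{1,0} = 2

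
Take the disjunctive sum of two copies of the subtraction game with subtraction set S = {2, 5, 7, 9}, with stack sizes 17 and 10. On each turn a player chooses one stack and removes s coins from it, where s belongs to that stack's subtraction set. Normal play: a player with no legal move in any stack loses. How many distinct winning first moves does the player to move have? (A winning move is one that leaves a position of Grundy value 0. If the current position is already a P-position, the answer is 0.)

2

All stacks use S = {2, 5, 7, 9}:
G(0) = 0
G(1) = mex{} = 0
G(2) = mex{0} = 1
G(3) = mex{0} = 1
G(4) = mex{1} = 0
G(5) = mex{1,0} = 2
G(6) = mex{0,0} = 1
G(7) = mex{2,1,0} = 3
G(8) = mex{1,1,0} = 2
G(9) = mex{3,0,1,0} = 2
G(10) = mex{2,2,1,0} = 3
G(11) = mex{2,1,0,1} = 3
G(12) = mex{3,3,2,1} = 0
G(13) = mex{3,2,1,0} = 4
G(14) = mex{0,2,3,2} = 1
G(15) = mex{4,3,2,1} = 0
G(16) = mex{1,3,2,3} = 0
G(17) = mex{0,0,3,2} = 1
Stack A: G(17) = 1.
Stack B: G(10) = 3.
Combined Grundy value = 1 ⊕ 3 = 2.
A winning move leaves total XOR = 0, i.e. changes one component's Grundy value g to g ⊕ X where X is the current total.
Stack A: need g' = 1⊕2 = 3. Options: 17−2→G=0, 17−5→G=0, 17−7→G=3, 17−9→G=2. Hits: 1.
Stack B: need g' = 3⊕2 = 1. Options: 10−2→G=2, 10−5→G=2, 10−7→G=1, 10−9→G=0. Hits: 1.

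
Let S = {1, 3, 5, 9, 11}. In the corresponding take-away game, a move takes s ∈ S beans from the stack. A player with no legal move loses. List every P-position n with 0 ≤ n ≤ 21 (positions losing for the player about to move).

0, 2, 4, 6, 8, 10, 12, 14, 16, 18, 20

G(0) = 0
G(1) = mex{0} = 1
G(2) = mex{1} = 0
G(3) = mex{0,0} = 1
G(4) = mex{1,1} = 0
G(5) = mex{0,0,0} = 1
G(6) = mex{1,1,1} = 0
G(7) = mex{0,0,0} = 1
G(8) = mex{1,1,1} = 0
G(9) = mex{0,0,0,0} = 1
G(10) = mex{1,1,1,1} = 0
G(11) = mex{0,0,0,0,0} = 1
G(12) = mex{1,1,1,1,1} = 0
G(13) = mex{0,0,0,0,0} = 1
G(14) = mex{1,1,1,1,1} = 0
G(15) = mex{0,0,0,0,0} = 1
G(16) = mex{1,1,1,1,1} = 0
G(17) = mex{0,0,0,0,0} = 1
G(18) = mex{1,1,1,1,1} = 0
G(19) = mex{0,0,0,0,0} = 1
G(20) = mex{1,1,1,1,1} = 0
G(21) = mex{0,0,0,0,0} = 1
P-positions are exactly the n with G(n) = 0.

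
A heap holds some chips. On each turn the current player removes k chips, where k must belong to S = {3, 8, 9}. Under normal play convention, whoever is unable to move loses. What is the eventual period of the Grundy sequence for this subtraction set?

17

G(0) = 0
G(1) = mex{} = 0
G(2) = mex{} = 0
G(3) = mex{0} = 1
G(4) = mex{0} = 1
G(5) = mex{0} = 1
G(6) = mex{1} = 0
G(7) = mex{1} = 0
G(8) = mex{1,0} = 2
G(9) = mex{0,0,0} = 1
G(10) = mex{0,0,0} = 1
G(11) = mex{2,1,0} = 3
G(12) = mex{1,1,1} = 0
G(13) = mex{1,1,1} = 0
G(14) = mex{3,0,1} = 2
G(15) = mex{0,0,0} = 1
G(16) = mex{0,2,0} = 1
G(17) = mex{2,1,2} = 0
G(18) = mex{1,1,1} = 0
G(19) = mex{1,3,1} = 0
G(20) = mex{0,0,3} = 1
G(21) = mex{0,0,0} = 1
G(22) = mex{0,2,0} = 1
G(23) = mex{1,1,2} = 0
G(24) = mex{1,1,1} = 0
G(25) = mex{1,0,1} = 2
G(26) = mex{0,0,0} = 1
G(27) = mex{0,0,0} = 1
G(28) = mex{2,1,0} = 3
G(29) = mex{1,1,1} = 0
G(30) = mex{1,1,1} = 0
G(31) = mex{3,0,1} = 2
G(32) = mex{0,0,0} = 1
G(33) = mex{0,2,0} = 1
G(34) = mex{2,1,2} = 0
G(35) = mex{1,1,1} = 0
G(n+17) = G(n) holds for n = 0,…,8 (a full window of length max(S) = 9), so the sequence is purely periodic with period 17.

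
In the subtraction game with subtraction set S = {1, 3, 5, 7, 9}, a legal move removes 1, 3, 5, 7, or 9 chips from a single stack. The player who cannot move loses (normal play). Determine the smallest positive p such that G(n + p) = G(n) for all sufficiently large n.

G(0) = 0
G(1) = mex{0} = 1
G(2) = mex{1} = 0
G(3) = mex{0,0} = 1
G(4) = mex{1,1} = 0
G(5) = mex{0,0,0} = 1
G(6) = mex{1,1,1} = 0
G(7) = mex{0,0,0,0} = 1
G(8) = mex{1,1,1,1} = 0
G(9) = mex{0,0,0,0,0} = 1
G(10) = mex{1,1,1,1,1} = 0
G(11) = mex{0,0,0,0,0} = 1
G(12) = mex{1,1,1,1,1} = 0
G(13) = mex{0,0,0,0,0} = 1
G(14) = mex{1,1,1,1,1} = 0
G(n+2) = G(n) holds for n = 0,…,8 (a full window of length max(S) = 9), so the sequence is purely periodic with period 2.

2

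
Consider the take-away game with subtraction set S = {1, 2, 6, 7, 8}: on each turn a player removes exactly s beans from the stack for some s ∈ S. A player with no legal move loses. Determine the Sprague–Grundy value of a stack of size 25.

G(0) = 0
G(1) = mex{0} = 1
G(2) = mex{1,0} = 2
G(3) = mex{2,1} = 0
G(4) = mex{0,2} = 1
G(5) = mex{1,0} = 2
G(6) = mex{2,1,0} = 3
G(7) = mex{3,2,1,0} = 4
G(8) = mex{4,3,2,1,0} = 5
G(9) = mex{5,4,0,2,1} = 3
G(10) = mex{3,5,1,0,2} = 4
G(11) = mex{4,3,2,1,0} = 5
G(12) = mex{5,4,3,2,1} = 0
G(13) = mex{0,5,4,3,2} = 1
G(14) = mex{1,0,5,4,3} = 2
G(15) = mex{2,1,3,5,4} = 0
G(16) = mex{0,2,4,3,5} = 1
G(17) = mex{1,0,5,4,3} = 2
G(18) = mex{2,1,0,5,4} = 3
G(19) = mex{3,2,1,0,5} = 4
G(20) = mex{4,3,2,1,0} = 5
G(21) = mex{5,4,0,2,1} = 3
G(22) = mex{3,5,1,0,2} = 4
G(23) = mex{4,3,2,1,0} = 5
G(24) = mex{5,4,3,2,1} = 0
G(25) = mex{0,5,4,3,2} = 1

1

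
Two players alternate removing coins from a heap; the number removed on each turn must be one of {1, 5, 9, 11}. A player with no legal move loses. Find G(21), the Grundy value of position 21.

G(0) = 0
G(1) = mex{0} = 1
G(2) = mex{1} = 0
G(3) = mex{0} = 1
G(4) = mex{1} = 0
G(5) = mex{0,0} = 1
G(6) = mex{1,1} = 0
G(7) = mex{0,0} = 1
G(8) = mex{1,1} = 0
G(9) = mex{0,0,0} = 1
G(10) = mex{1,1,1} = 0
G(11) = mex{0,0,0,0} = 1
G(12) = mex{1,1,1,1} = 0
G(13) = mex{0,0,0,0} = 1
G(14) = mex{1,1,1,1} = 0
G(15) = mex{0,0,0,0} = 1
G(16) = mex{1,1,1,1} = 0
G(17) = mex{0,0,0,0} = 1
G(18) = mex{1,1,1,1} = 0
G(19) = mex{0,0,0,0} = 1
G(20) = mex{1,1,1,1} = 0
G(21) = mex{0,0,0,0} = 1

1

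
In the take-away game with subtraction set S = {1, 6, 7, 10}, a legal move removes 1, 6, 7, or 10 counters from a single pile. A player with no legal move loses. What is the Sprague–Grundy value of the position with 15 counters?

0

G(0) = 0
G(1) = mex{0} = 1
G(2) = mex{1} = 0
G(3) = mex{0} = 1
G(4) = mex{1} = 0
G(5) = mex{0} = 1
G(6) = mex{1,0} = 2
G(7) = mex{2,1,0} = 3
G(8) = mex{3,0,1} = 2
G(9) = mex{2,1,0} = 3
G(10) = mex{3,0,1,0} = 2
G(11) = mex{2,1,0,1} = 3
G(12) = mex{3,2,1,0} = 4
G(13) = mex{4,3,2,1} = 0
G(14) = mex{0,2,3,0} = 1
G(15) = mex{1,3,2,1} = 0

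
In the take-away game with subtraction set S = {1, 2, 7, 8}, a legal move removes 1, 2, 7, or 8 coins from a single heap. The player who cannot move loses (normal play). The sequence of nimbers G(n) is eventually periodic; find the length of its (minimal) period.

3

G(0) = 0
G(1) = mex{0} = 1
G(2) = mex{1,0} = 2
G(3) = mex{2,1} = 0
G(4) = mex{0,2} = 1
G(5) = mex{1,0} = 2
G(6) = mex{2,1} = 0
G(7) = mex{0,2,0} = 1
G(8) = mex{1,0,1,0} = 2
G(9) = mex{2,1,2,1} = 0
G(10) = mex{0,2,0,2} = 1
G(11) = mex{1,0,1,0} = 2
G(12) = mex{2,1,2,1} = 0
G(13) = mex{0,2,0,2} = 1
G(14) = mex{1,0,1,0} = 2
G(n+3) = G(n) holds for n = 0,…,7 (a full window of length max(S) = 8), so the sequence is purely periodic with period 3.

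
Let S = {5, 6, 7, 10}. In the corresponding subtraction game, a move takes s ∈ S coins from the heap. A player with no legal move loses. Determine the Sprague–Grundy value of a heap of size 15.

G(0) = 0
G(1) = mex{} = 0
G(2) = mex{} = 0
G(3) = mex{} = 0
G(4) = mex{} = 0
G(5) = mex{0} = 1
G(6) = mex{0,0} = 1
G(7) = mex{0,0,0} = 1
G(8) = mex{0,0,0} = 1
G(9) = mex{0,0,0} = 1
G(10) = mex{1,0,0,0} = 2
G(11) = mex{1,1,0,0} = 2
G(12) = mex{1,1,1,0} = 2
G(13) = mex{1,1,1,0} = 2
G(14) = mex{1,1,1,0} = 2
G(15) = mex{2,1,1,1} = 0

0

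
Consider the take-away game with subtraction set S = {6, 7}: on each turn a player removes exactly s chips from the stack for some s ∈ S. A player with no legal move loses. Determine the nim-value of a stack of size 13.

0

n :  0  1  2  3  4  5  6  7  8  9 10 11 12 13
G :  0  0  0  0  0  0  1  1  1  1  1  1  2  0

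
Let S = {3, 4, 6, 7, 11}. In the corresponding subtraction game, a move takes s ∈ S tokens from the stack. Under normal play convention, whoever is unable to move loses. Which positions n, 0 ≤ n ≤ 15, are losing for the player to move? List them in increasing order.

G(0) = 0
G(1) = mex{} = 0
G(2) = mex{} = 0
G(3) = mex{0} = 1
G(4) = mex{0,0} = 1
G(5) = mex{0,0} = 1
G(6) = mex{1,0,0} = 2
G(7) = mex{1,1,0,0} = 2
G(8) = mex{1,1,0,0} = 2
G(9) = mex{2,1,1,0} = 3
G(10) = mex{2,2,1,1} = 0
G(11) = mex{2,2,1,1,0} = 3
G(12) = mex{3,2,2,1,0} = 4
G(13) = mex{0,3,2,2,0} = 1
G(14) = mex{3,0,2,2,1} = 4
G(15) = mex{4,3,3,2,1} = 0
P-positions are exactly the n with G(n) = 0.

0, 1, 2, 10, 15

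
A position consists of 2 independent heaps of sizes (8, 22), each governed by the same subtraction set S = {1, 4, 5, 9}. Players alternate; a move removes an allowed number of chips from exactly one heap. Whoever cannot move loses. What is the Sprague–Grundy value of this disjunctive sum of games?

All heaps use S = {1, 4, 5, 9}:
G(0) = 0
G(1) = mex{0} = 1
G(2) = mex{1} = 0
G(3) = mex{0} = 1
G(4) = mex{1,0} = 2
G(5) = mex{2,1,0} = 3
G(6) = mex{3,0,1} = 2
G(7) = mex{2,1,0} = 3
G(8) = mex{3,2,1} = 0
G(9) = mex{0,3,2,0} = 1
G(10) = mex{1,2,3,1} = 0
G(11) = mex{0,3,2,0} = 1
G(12) = mex{1,0,3,1} = 2
G(13) = mex{2,1,0,2} = 3
G(14) = mex{3,0,1,3} = 2
G(15) = mex{2,1,0,2} = 3
G(16) = mex{3,2,1,3} = 0
G(17) = mex{0,3,2,0} = 1
G(18) = mex{1,2,3,1} = 0
G(19) = mex{0,3,2,0} = 1
G(20) = mex{1,0,3,1} = 2
G(21) = mex{2,1,0,2} = 3
G(22) = mex{3,0,1,3} = 2
Heap A: G(8) = 0.
Heap B: G(22) = 2.
Combined Grundy value = 0 ⊕ 2 = 2.

2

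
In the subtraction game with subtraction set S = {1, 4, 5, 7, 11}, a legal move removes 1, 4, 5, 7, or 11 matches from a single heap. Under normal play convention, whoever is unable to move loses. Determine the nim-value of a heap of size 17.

1

G(0) = 0
G(1) = mex{0} = 1
G(2) = mex{1} = 0
G(3) = mex{0} = 1
G(4) = mex{1,0} = 2
G(5) = mex{2,1,0} = 3
G(6) = mex{3,0,1} = 2
G(7) = mex{2,1,0,0} = 3
G(8) = mex{3,2,1,1} = 0
G(9) = mex{0,3,2,0} = 1
G(10) = mex{1,2,3,1} = 0
G(11) = mex{0,3,2,2,0} = 1
G(12) = mex{1,0,3,3,1} = 2
G(13) = mex{2,1,0,2,0} = 3
G(14) = mex{3,0,1,3,1} = 2
G(15) = mex{2,1,0,0,2} = 3
G(16) = mex{3,2,1,1,3} = 0
G(17) = mex{0,3,2,0,2} = 1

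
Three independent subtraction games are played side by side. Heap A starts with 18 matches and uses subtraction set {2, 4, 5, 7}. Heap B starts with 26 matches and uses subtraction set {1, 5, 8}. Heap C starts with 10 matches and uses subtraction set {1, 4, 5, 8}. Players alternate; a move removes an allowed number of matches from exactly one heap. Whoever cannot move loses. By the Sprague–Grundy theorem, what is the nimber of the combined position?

1

Heap A, S = {2, 4, 5, 7}:
n :  0  1  2  3  4  5  6  7  8  9 10 11 12 13 14 15 16 17 18
G :  0  0  1  1  2  2  3  3  4  0  0  1  1  2  2  3  3  4  0
G_A(18) = 0.
Heap B, S = {1, 5, 8}:
G(0) = 0
G(1) = mex{0} = 1
G(2) = mex{1} = 0
G(3) = mex{0} = 1
G(4) = mex{1} = 0
G(5) = mex{0,0} = 1
G(6) = mex{1,1} = 0
G(7) = mex{0,0} = 1
G(8) = mex{1,1,0} = 2
G(9) = mex{2,0,1} = 3
G(10) = mex{3,1,0} = 2
G(11) = mex{2,0,1} = 3
G(12) = mex{3,1,0} = 2
G(13) = mex{2,2,1} = 0
G(14) = mex{0,3,0} = 1
G(15) = mex{1,2,1} = 0
G(16) = mex{0,3,2} = 1
G(17) = mex{1,2,3} = 0
G(18) = mex{0,0,2} = 1
G(19) = mex{1,1,3} = 0
G(20) = mex{0,0,2} = 1
G(21) = mex{1,1,0} = 2
G(22) = mex{2,0,1} = 3
G(23) = mex{3,1,0} = 2
G(24) = mex{2,0,1} = 3
G(25) = mex{3,1,0} = 2
G(26) = mex{2,2,1} = 0
G_B(26) = 0.
Heap C, S = {1, 4, 5, 8}:
G(0) = 0
G(1) = mex{0} = 1
G(2) = mex{1} = 0
G(3) = mex{0} = 1
G(4) = mex{1,0} = 2
G(5) = mex{2,1,0} = 3
G(6) = mex{3,0,1} = 2
G(7) = mex{2,1,0} = 3
G(8) = mex{3,2,1,0} = 4
G(9) = mex{4,3,2,1} = 0
G(10) = mex{0,2,3,0} = 1
G_C(10) = 1.
Combined Grundy value = 0 ⊕ 0 ⊕ 1 = 1.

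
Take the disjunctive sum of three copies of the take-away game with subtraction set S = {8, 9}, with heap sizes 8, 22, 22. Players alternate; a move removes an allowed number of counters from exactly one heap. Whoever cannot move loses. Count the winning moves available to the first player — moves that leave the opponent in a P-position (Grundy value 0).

All heaps use S = {8, 9}:
n :  0  1  2  3  4  5  6  7  8  9 10 11 12 13 14 15 16 17 18 19 20 21 22
G :  0  0  0  0  0  0  0  0  1  1  1  1  1  1  1  1  2  0  0  0  0  0  0
Heap A: G(8) = 1.
Heap B: G(22) = 0.
Heap C: G(22) = 0.
Combined Grundy value = 1 ⊕ 0 ⊕ 0 = 1.
A winning move leaves total XOR = 0, i.e. changes one component's Grundy value g to g ⊕ X where X is the current total.
Heap A: need g' = 1⊕1 = 0. Options: 8−8→G=0. Hits: 1.
Heap B: need g' = 0⊕1 = 1. Options: 22−8→G=1, 22−9→G=1. Hits: 2.
Heap C: need g' = 0⊕1 = 1. Options: 22−8→G=1, 22−9→G=1. Hits: 2.

5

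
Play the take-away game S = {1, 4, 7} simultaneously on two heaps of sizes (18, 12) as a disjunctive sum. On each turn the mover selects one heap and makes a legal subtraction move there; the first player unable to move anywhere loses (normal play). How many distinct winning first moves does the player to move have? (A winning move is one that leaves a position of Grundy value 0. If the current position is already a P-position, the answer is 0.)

All heaps use S = {1, 4, 7}:
n :  0  1  2  3  4  5  6  7  8  9 10 11 12 13 14 15 16 17 18
G :  0  1  0  1  2  0  1  2  0  1  0  1  2  0  1  2  0  1  0
Heap A: G(18) = 0.
Heap B: G(12) = 2.
Combined Grundy value = 0 ⊕ 2 = 2.
A winning move leaves total XOR = 0, i.e. changes one component's Grundy value g to g ⊕ X where X is the current total.
Heap A: need g' = 0⊕2 = 2. Options: 18−1→G=1, 18−4→G=1, 18−7→G=1. Hits: 0.
Heap B: need g' = 2⊕2 = 0. Options: 12−1→G=1, 12−4→G=0, 12−7→G=0. Hits: 2.

2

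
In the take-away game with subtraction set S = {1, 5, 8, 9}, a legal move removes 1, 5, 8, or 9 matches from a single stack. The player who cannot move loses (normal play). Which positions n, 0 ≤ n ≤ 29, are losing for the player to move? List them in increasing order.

0, 2, 4, 6, 16, 18, 20, 22

n :  0  1  2  3  4  5  6  7  8  9 10 11 12 13 14 15 16 17 18 19 20 21 22 23 24 25 26 27 28 29
G :  0  1  0  1  0  1  0  1  2  3  2  3  2  3  2  3  0  1  0  1  0  1  0  1  2  3  2  3  2  3
P-positions are exactly the n with G(n) = 0.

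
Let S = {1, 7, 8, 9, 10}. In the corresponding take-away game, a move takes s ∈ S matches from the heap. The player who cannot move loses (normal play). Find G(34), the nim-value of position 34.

0

n :  0  1  2  3  4  5  6  7  8  9 10 11 12 13 14 15 16 17 18 19 20 21 22 23 24 25 26 27 28 29 30 31 32 33 34
G :  0  1  0  1  0  1  0  1  2  3  2  3  2  3  2  3  4  0  1  0  1  0  1  0  1  2  3  2  3  2  3  2  3  4  0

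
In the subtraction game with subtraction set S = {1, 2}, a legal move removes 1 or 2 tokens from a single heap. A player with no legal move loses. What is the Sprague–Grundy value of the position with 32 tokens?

2

n :  0  1  2  3  4  5  6  7  8  9 10 11 12 13 14 15 16 17 18 19 20 21 22 23 24 25 26 27 28 29 30 31 32
G :  0  1  2  0  1  2  0  1  2  0  1  2  0  1  2  0  1  2  0  1  2  0  1  2  0  1  2  0  1  2  0  1  2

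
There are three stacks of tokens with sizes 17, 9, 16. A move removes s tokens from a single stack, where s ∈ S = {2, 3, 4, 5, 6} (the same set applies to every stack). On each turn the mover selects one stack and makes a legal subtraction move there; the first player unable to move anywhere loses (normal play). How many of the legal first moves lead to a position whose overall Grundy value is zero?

All stacks use S = {2, 3, 4, 5, 6}:
n :  0  1  2  3  4  5  6  7  8  9 10 11 12 13 14 15 16 17
G :  0  0  1  1  2  2  3  3  0  0  1  1  2  2  3  3  0  0
Stack A: G(17) = 0.
Stack B: G(9) = 0.
Stack C: G(16) = 0.
Combined Grundy value = 0 ⊕ 0 ⊕ 0 = 0.
A winning move leaves total XOR = 0, i.e. changes one component's Grundy value g to g ⊕ X where X is the current total.
Stack A: target g' = 0⊕0 = 0, but every legal move changes the Grundy value (mex property), so 0 moves.
Stack B: target g' = 0⊕0 = 0, but every legal move changes the Grundy value (mex property), so 0 moves.
Stack C: target g' = 0⊕0 = 0, but every legal move changes the Grundy value (mex property), so 0 moves.

0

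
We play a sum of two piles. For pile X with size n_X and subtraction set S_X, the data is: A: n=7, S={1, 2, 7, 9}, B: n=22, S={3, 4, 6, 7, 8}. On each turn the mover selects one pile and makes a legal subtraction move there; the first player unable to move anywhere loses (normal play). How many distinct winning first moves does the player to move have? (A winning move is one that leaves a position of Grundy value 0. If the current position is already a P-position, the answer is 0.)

5

Pile A, S = {1, 2, 7, 9}:
G(0) = 0
G(1) = mex{0} = 1
G(2) = mex{1,0} = 2
G(3) = mex{2,1} = 0
G(4) = mex{0,2} = 1
G(5) = mex{1,0} = 2
G(6) = mex{2,1} = 0
G(7) = mex{0,2,0} = 1
G_A(7) = 1.
Pile B, S = {3, 4, 6, 7, 8}:
n :  0  1  2  3  4  5  6  7  8  9 10 11 12 13 14 15 16 17 18 19 20 21 22
G :  0  0  0  1  1  1  2  2  2  3  3  0  0  0  1  1  1  2  2  2  3  3  0
G_B(22) = 0.
Combined Grundy value = 1 ⊕ 0 = 1.
A winning move leaves total XOR = 0, i.e. changes one component's Grundy value g to g ⊕ X where X is the current total.
Pile A: need g' = 1⊕1 = 0. Options: 7−1→G=0, 7−2→G=2, 7−7→G=0. Hits: 2.
Pile B: need g' = 0⊕1 = 1. Options: 22−3→G=2, 22−4→G=2, 22−6→G=1, 22−7→G=1, 22−8→G=1. Hits: 3.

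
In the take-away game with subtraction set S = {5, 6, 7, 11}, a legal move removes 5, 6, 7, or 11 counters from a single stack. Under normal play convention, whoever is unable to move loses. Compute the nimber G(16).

G(0) = 0
G(1) = mex{} = 0
G(2) = mex{} = 0
G(3) = mex{} = 0
G(4) = mex{} = 0
G(5) = mex{0} = 1
G(6) = mex{0,0} = 1
G(7) = mex{0,0,0} = 1
G(8) = mex{0,0,0} = 1
G(9) = mex{0,0,0} = 1
G(10) = mex{1,0,0} = 2
G(11) = mex{1,1,0,0} = 2
G(12) = mex{1,1,1,0} = 2
G(13) = mex{1,1,1,0} = 2
G(14) = mex{1,1,1,0} = 2
G(15) = mex{2,1,1,0} = 3
G(16) = mex{2,2,1,1} = 0

0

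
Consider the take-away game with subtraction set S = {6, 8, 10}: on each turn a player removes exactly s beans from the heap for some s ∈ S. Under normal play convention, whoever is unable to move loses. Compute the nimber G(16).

G(0) = 0
G(1) = mex{} = 0
G(2) = mex{} = 0
G(3) = mex{} = 0
G(4) = mex{} = 0
G(5) = mex{} = 0
G(6) = mex{0} = 1
G(7) = mex{0} = 1
G(8) = mex{0,0} = 1
G(9) = mex{0,0} = 1
G(10) = mex{0,0,0} = 1
G(11) = mex{0,0,0} = 1
G(12) = mex{1,0,0} = 2
G(13) = mex{1,0,0} = 2
G(14) = mex{1,1,0} = 2
G(15) = mex{1,1,0} = 2
G(16) = mex{1,1,1} = 0

0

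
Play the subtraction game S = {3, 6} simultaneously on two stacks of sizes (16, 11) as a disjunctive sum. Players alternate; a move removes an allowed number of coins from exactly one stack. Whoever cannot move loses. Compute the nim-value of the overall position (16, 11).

All stacks use S = {3, 6}:
n :  0  1  2  3  4  5  6  7  8  9 10 11 12 13 14 15 16
G :  0  0  0  1  1  1  2  2  2  0  0  0  1  1  1  2  2
Stack A: G(16) = 2.
Stack B: G(11) = 0.
Combined Grundy value = 2 ⊕ 0 = 2.

2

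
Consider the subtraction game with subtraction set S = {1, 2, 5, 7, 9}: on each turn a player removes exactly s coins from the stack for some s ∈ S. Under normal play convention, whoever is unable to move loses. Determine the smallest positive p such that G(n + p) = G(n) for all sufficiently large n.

G(0) = 0
G(1) = mex{0} = 1
G(2) = mex{1,0} = 2
G(3) = mex{2,1} = 0
G(4) = mex{0,2} = 1
G(5) = mex{1,0,0} = 2
G(6) = mex{2,1,1} = 0
G(7) = mex{0,2,2,0} = 1
G(8) = mex{1,0,0,1} = 2
G(9) = mex{2,1,1,2,0} = 3
G(10) = mex{3,2,2,0,1} = 4
G(11) = mex{4,3,0,1,2} = 5
G(12) = mex{5,4,1,2,0} = 3
G(13) = mex{3,5,2,0,1} = 4
G(14) = mex{4,3,3,1,2} = 0
G(15) = mex{0,4,4,2,0} = 1
G(16) = mex{1,0,5,3,1} = 2
G(17) = mex{2,1,3,4,2} = 0
G(18) = mex{0,2,4,5,3} = 1
G(19) = mex{1,0,0,3,4} = 2
G(20) = mex{2,1,1,4,5} = 0
G(21) = mex{0,2,2,0,3} = 1
G(22) = mex{1,0,0,1,4} = 2
G(23) = mex{2,1,1,2,0} = 3
G(24) = mex{3,2,2,0,1} = 4
G(25) = mex{4,3,0,1,2} = 5
G(26) = mex{5,4,1,2,0} = 3
G(27) = mex{3,5,2,0,1} = 4
G(28) = mex{4,3,3,1,2} = 0
G(29) = mex{0,4,4,2,0} = 1
G(n+14) = G(n) holds for n = 0,…,8 (a full window of length max(S) = 9), so the sequence is purely periodic with period 14.

14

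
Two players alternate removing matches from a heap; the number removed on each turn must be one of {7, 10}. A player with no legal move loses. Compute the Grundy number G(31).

G(0) = 0
G(1) = mex{} = 0
G(2) = mex{} = 0
G(3) = mex{} = 0
G(4) = mex{} = 0
G(5) = mex{} = 0
G(6) = mex{} = 0
G(7) = mex{0} = 1
G(8) = mex{0} = 1
G(9) = mex{0} = 1
G(10) = mex{0,0} = 1
G(11) = mex{0,0} = 1
G(12) = mex{0,0} = 1
G(13) = mex{0,0} = 1
G(14) = mex{1,0} = 2
G(15) = mex{1,0} = 2
G(16) = mex{1,0} = 2
G(17) = mex{1,1} = 0
G(18) = mex{1,1} = 0
G(19) = mex{1,1} = 0
G(20) = mex{1,1} = 0
G(21) = mex{2,1} = 0
G(22) = mex{2,1} = 0
G(23) = mex{2,1} = 0
G(24) = mex{0,2} = 1
G(25) = mex{0,2} = 1
G(26) = mex{0,2} = 1
G(27) = mex{0,0} = 1
G(28) = mex{0,0} = 1
G(29) = mex{0,0} = 1
G(30) = mex{0,0} = 1
G(31) = mex{1,0} = 2

2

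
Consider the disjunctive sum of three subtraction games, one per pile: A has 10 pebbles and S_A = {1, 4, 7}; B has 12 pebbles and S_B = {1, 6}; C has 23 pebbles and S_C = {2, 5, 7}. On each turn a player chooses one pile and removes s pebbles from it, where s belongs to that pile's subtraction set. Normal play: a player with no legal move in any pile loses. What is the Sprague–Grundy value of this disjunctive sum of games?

1

Pile A, S = {1, 4, 7}:
n :  0  1  2  3  4  5  6  7  8  9 10
G :  0  1  0  1  2  0  1  2  0  1  0
G_A(10) = 0.
Pile B, S = {1, 6}:
G(0) = 0
G(1) = mex{0} = 1
G(2) = mex{1} = 0
G(3) = mex{0} = 1
G(4) = mex{1} = 0
G(5) = mex{0} = 1
G(6) = mex{1,0} = 2
G(7) = mex{2,1} = 0
G(8) = mex{0,0} = 1
G(9) = mex{1,1} = 0
G(10) = mex{0,0} = 1
G(11) = mex{1,1} = 0
G(12) = mex{0,2} = 1
G_B(12) = 1.
Pile C, S = {2, 5, 7}:
G(0) = 0
G(1) = mex{} = 0
G(2) = mex{0} = 1
G(3) = mex{0} = 1
G(4) = mex{1} = 0
G(5) = mex{1,0} = 2
G(6) = mex{0,0} = 1
G(7) = mex{2,1,0} = 3
G(8) = mex{1,1,0} = 2
G(9) = mex{3,0,1} = 2
G(10) = mex{2,2,1} = 0
G(11) = mex{2,1,0} = 3
G(12) = mex{0,3,2} = 1
G(13) = mex{3,2,1} = 0
G(14) = mex{1,2,3} = 0
G(15) = mex{0,0,2} = 1
G(16) = mex{0,3,2} = 1
G(17) = mex{1,1,0} = 2
G(18) = mex{1,0,3} = 2
G(19) = mex{2,0,1} = 3
G(20) = mex{2,1,0} = 3
G(21) = mex{3,1,0} = 2
G(22) = mex{3,2,1} = 0
G(23) = mex{2,2,1} = 0
G_C(23) = 0.
Combined Grundy value = 0 ⊕ 1 ⊕ 0 = 1.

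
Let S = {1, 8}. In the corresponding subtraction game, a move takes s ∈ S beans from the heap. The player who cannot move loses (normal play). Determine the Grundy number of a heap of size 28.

n :  0  1  2  3  4  5  6  7  8  9 10 11 12 13 14 15 16 17 18 19 20 21 22 23 24 25 26 27 28
G :  0  1  0  1  0  1  0  1  2  0  1  0  1  0  1  0  1  2  0  1  0  1  0  1  0  1  2  0  1

1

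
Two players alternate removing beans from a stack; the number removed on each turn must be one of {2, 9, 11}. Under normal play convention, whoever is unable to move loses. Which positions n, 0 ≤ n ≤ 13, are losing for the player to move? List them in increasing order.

0, 1, 4, 5, 8

G(0) = 0
G(1) = mex{} = 0
G(2) = mex{0} = 1
G(3) = mex{0} = 1
G(4) = mex{1} = 0
G(5) = mex{1} = 0
G(6) = mex{0} = 1
G(7) = mex{0} = 1
G(8) = mex{1} = 0
G(9) = mex{1,0} = 2
G(10) = mex{0,0} = 1
G(11) = mex{2,1,0} = 3
G(12) = mex{1,1,0} = 2
G(13) = mex{3,0,1} = 2
P-positions are exactly the n with G(n) = 0.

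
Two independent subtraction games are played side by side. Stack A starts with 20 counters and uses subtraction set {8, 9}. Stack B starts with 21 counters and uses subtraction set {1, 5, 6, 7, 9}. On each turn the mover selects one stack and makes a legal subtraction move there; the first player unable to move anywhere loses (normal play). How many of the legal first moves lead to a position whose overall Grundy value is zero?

3

Stack A, S = {8, 9}:
G(0) = 0
G(1) = mex{} = 0
G(2) = mex{} = 0
G(3) = mex{} = 0
G(4) = mex{} = 0
G(5) = mex{} = 0
G(6) = mex{} = 0
G(7) = mex{} = 0
G(8) = mex{0} = 1
G(9) = mex{0,0} = 1
G(10) = mex{0,0} = 1
G(11) = mex{0,0} = 1
G(12) = mex{0,0} = 1
G(13) = mex{0,0} = 1
G(14) = mex{0,0} = 1
G(15) = mex{0,0} = 1
G(16) = mex{1,0} = 2
G(17) = mex{1,1} = 0
G(18) = mex{1,1} = 0
G(19) = mex{1,1} = 0
G(20) = mex{1,1} = 0
G_A(20) = 0.
Stack B, S = {1, 5, 6, 7, 9}:
n :  0  1  2  3  4  5  6  7  8  9 10 11 12 13 14 15 16 17 18 19 20 21
G :  0  1  0  1  0  1  2  3  2  3  2  3  0  1  0  1  0  1  2  3  2  3
G_B(21) = 3.
Combined Grundy value = 0 ⊕ 3 = 3.
A winning move leaves total XOR = 0, i.e. changes one component's Grundy value g to g ⊕ X where X is the current total.
Stack A: need g' = 0⊕3 = 3. Options: 20−8→G=1, 20−9→G=1. Hits: 0.
Stack B: need g' = 3⊕3 = 0. Options: 21−1→G=2, 21−5→G=0, 21−6→G=1, 21−7→G=0, 21−9→G=0. Hits: 3.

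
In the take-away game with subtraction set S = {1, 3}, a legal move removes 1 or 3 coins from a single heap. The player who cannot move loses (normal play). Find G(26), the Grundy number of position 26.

0

G(0) = 0
G(1) = mex{0} = 1
G(2) = mex{1} = 0
G(3) = mex{0,0} = 1
G(4) = mex{1,1} = 0
G(5) = mex{0,0} = 1
G(6) = mex{1,1} = 0
G(7) = mex{0,0} = 1
G(8) = mex{1,1} = 0
G(9) = mex{0,0} = 1
G(10) = mex{1,1} = 0
G(11) = mex{0,0} = 1
G(12) = mex{1,1} = 0
G(13) = mex{0,0} = 1
G(14) = mex{1,1} = 0
G(15) = mex{0,0} = 1
G(16) = mex{1,1} = 0
G(17) = mex{0,0} = 1
G(18) = mex{1,1} = 0
G(19) = mex{0,0} = 1
G(20) = mex{1,1} = 0
G(21) = mex{0,0} = 1
G(22) = mex{1,1} = 0
G(23) = mex{0,0} = 1
G(24) = mex{1,1} = 0
G(25) = mex{0,0} = 1
G(26) = mex{1,1} = 0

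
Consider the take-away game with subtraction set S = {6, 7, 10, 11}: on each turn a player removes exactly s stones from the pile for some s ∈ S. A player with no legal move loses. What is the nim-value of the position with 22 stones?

n :  0  1  2  3  4  5  6  7  8  9 10 11 12 13 14 15 16 17 18 19 20 21 22
G :  0  0  0  0  0  0  1  1  1  1  1  1  2  2  2  2  2  0  0  0  0  0  0

0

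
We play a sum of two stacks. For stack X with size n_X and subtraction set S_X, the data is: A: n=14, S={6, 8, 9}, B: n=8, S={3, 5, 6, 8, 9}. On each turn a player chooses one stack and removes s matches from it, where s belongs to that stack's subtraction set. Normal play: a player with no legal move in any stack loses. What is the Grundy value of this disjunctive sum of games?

Stack A, S = {6, 8, 9}:
G(0) = 0
G(1) = mex{} = 0
G(2) = mex{} = 0
G(3) = mex{} = 0
G(4) = mex{} = 0
G(5) = mex{} = 0
G(6) = mex{0} = 1
G(7) = mex{0} = 1
G(8) = mex{0,0} = 1
G(9) = mex{0,0,0} = 1
G(10) = mex{0,0,0} = 1
G(11) = mex{0,0,0} = 1
G(12) = mex{1,0,0} = 2
G(13) = mex{1,0,0} = 2
G(14) = mex{1,1,0} = 2
G_A(14) = 2.
Stack B, S = {3, 5, 6, 8, 9}:
G(0) = 0
G(1) = mex{} = 0
G(2) = mex{} = 0
G(3) = mex{0} = 1
G(4) = mex{0} = 1
G(5) = mex{0,0} = 1
G(6) = mex{1,0,0} = 2
G(7) = mex{1,0,0} = 2
G(8) = mex{1,1,0,0} = 2
G_B(8) = 2.
Combined Grundy value = 2 ⊕ 2 = 0.

0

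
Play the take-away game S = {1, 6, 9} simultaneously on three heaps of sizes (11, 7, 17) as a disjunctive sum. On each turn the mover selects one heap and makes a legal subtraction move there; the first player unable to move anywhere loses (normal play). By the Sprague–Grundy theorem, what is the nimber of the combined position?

2

All heaps use S = {1, 6, 9}:
G(0) = 0
G(1) = mex{0} = 1
G(2) = mex{1} = 0
G(3) = mex{0} = 1
G(4) = mex{1} = 0
G(5) = mex{0} = 1
G(6) = mex{1,0} = 2
G(7) = mex{2,1} = 0
G(8) = mex{0,0} = 1
G(9) = mex{1,1,0} = 2
G(10) = mex{2,0,1} = 3
G(11) = mex{3,1,0} = 2
G(12) = mex{2,2,1} = 0
G(13) = mex{0,0,0} = 1
G(14) = mex{1,1,1} = 0
G(15) = mex{0,2,2} = 1
G(16) = mex{1,3,0} = 2
G(17) = mex{2,2,1} = 0
Heap A: G(11) = 2.
Heap B: G(7) = 0.
Heap C: G(17) = 0.
Combined Grundy value = 2 ⊕ 0 ⊕ 0 = 2.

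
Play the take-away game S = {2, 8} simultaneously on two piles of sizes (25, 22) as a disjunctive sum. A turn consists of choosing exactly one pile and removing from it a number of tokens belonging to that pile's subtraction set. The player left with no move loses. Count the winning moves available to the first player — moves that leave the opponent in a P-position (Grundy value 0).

4

All piles use S = {2, 8}:
n :  0  1  2  3  4  5  6  7  8  9 10 11 12 13 14 15 16 17 18 19 20 21 22 23 24 25
G :  0  0  1  1  0  0  1  1  2  2  0  0  1  1  0  0  1  1  2  2  0  0  1  1  0  0
Pile A: G(25) = 0.
Pile B: G(22) = 1.
Combined Grundy value = 0 ⊕ 1 = 1.
A winning move leaves total XOR = 0, i.e. changes one component's Grundy value g to g ⊕ X where X is the current total.
Pile A: need g' = 0⊕1 = 1. Options: 25−2→G=1, 25−8→G=1. Hits: 2.
Pile B: need g' = 1⊕1 = 0. Options: 22−2→G=0, 22−8→G=0. Hits: 2.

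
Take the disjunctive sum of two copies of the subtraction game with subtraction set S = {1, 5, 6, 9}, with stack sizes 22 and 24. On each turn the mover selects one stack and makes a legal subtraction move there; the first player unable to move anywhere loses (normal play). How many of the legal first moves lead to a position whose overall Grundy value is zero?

2

All stacks use S = {1, 5, 6, 9}:
n :  0  1  2  3  4  5  6  7  8  9 10 11 12 13 14 15 16 17 18 19 20 21 22 23 24
G :  0  1  0  1  0  1  2  3  2  3  2  3  0  1  0  1  0  1  2  3  2  3  2  3  0
Stack A: G(22) = 2.
Stack B: G(24) = 0.
Combined Grundy value = 2 ⊕ 0 = 2.
A winning move leaves total XOR = 0, i.e. changes one component's Grundy value g to g ⊕ X where X is the current total.
Stack A: need g' = 2⊕2 = 0. Options: 22−1→G=3, 22−5→G=1, 22−6→G=0, 22−9→G=1. Hits: 1.
Stack B: need g' = 0⊕2 = 2. Options: 24−1→G=3, 24−5→G=3, 24−6→G=2, 24−9→G=1. Hits: 1.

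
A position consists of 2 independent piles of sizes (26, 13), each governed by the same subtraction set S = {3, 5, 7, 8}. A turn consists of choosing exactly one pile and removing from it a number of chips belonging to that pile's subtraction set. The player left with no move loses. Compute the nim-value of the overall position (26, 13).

1

All piles use S = {3, 5, 7, 8}:
n :  0  1  2  3  4  5  6  7  8  9 10 11 12 13 14 15 16 17 18 19 20 21 22 23 24 25 26
G :  0  0  0  1  1  1  2  2  2  3  3  0  0  0  1  1  1  2  2  2  3  3  0  0  0  1  1
Pile A: G(26) = 1.
Pile B: G(13) = 0.
Combined Grundy value = 1 ⊕ 0 = 1.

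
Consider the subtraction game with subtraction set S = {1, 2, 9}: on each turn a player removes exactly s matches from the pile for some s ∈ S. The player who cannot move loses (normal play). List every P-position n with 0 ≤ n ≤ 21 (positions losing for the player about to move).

G(0) = 0
G(1) = mex{0} = 1
G(2) = mex{1,0} = 2
G(3) = mex{2,1} = 0
G(4) = mex{0,2} = 1
G(5) = mex{1,0} = 2
G(6) = mex{2,1} = 0
G(7) = mex{0,2} = 1
G(8) = mex{1,0} = 2
G(9) = mex{2,1,0} = 3
G(10) = mex{3,2,1} = 0
G(11) = mex{0,3,2} = 1
G(12) = mex{1,0,0} = 2
G(13) = mex{2,1,1} = 0
G(14) = mex{0,2,2} = 1
G(15) = mex{1,0,0} = 2
G(16) = mex{2,1,1} = 0
G(17) = mex{0,2,2} = 1
G(18) = mex{1,0,3} = 2
G(19) = mex{2,1,0} = 3
G(20) = mex{3,2,1} = 0
G(21) = mex{0,3,2} = 1
P-positions are exactly the n with G(n) = 0.

0, 3, 6, 10, 13, 16, 20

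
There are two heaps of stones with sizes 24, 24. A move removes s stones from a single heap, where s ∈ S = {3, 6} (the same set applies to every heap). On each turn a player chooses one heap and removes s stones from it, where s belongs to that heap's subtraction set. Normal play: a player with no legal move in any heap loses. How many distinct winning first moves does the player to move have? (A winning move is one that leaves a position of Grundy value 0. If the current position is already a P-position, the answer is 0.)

All heaps use S = {3, 6}:
G(0) = 0
G(1) = mex{} = 0
G(2) = mex{} = 0
G(3) = mex{0} = 1
G(4) = mex{0} = 1
G(5) = mex{0} = 1
G(6) = mex{1,0} = 2
G(7) = mex{1,0} = 2
G(8) = mex{1,0} = 2
G(9) = mex{2,1} = 0
G(10) = mex{2,1} = 0
G(11) = mex{2,1} = 0
G(12) = mex{0,2} = 1
G(13) = mex{0,2} = 1
G(14) = mex{0,2} = 1
G(15) = mex{1,0} = 2
G(16) = mex{1,0} = 2
G(17) = mex{1,0} = 2
G(18) = mex{2,1} = 0
G(19) = mex{2,1} = 0
G(20) = mex{2,1} = 0
G(21) = mex{0,2} = 1
G(22) = mex{0,2} = 1
G(23) = mex{0,2} = 1
G(24) = mex{1,0} = 2
Heap A: G(24) = 2.
Heap B: G(24) = 2.
Combined Grundy value = 2 ⊕ 2 = 0.
A winning move leaves total XOR = 0, i.e. changes one component's Grundy value g to g ⊕ X where X is the current total.
Heap A: target g' = 2⊕0 = 2, but every legal move changes the Grundy value (mex property), so 0 moves.
Heap B: target g' = 2⊕0 = 2, but every legal move changes the Grundy value (mex property), so 0 moves.

0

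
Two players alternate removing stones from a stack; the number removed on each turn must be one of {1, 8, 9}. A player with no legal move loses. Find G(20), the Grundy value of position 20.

0

n :  0  1  2  3  4  5  6  7  8  9 10 11 12 13 14 15 16 17 18 19 20
G :  0  1  0  1  0  1  0  1  2  3  2  3  2  3  2  3  0  1  0  1  0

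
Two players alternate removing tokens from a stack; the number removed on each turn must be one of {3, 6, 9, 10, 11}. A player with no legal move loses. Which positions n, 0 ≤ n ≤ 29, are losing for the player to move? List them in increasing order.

0, 1, 2, 14, 15, 16, 28, 29

G(0) = 0
G(1) = mex{} = 0
G(2) = mex{} = 0
G(3) = mex{0} = 1
G(4) = mex{0} = 1
G(5) = mex{0} = 1
G(6) = mex{1,0} = 2
G(7) = mex{1,0} = 2
G(8) = mex{1,0} = 2
G(9) = mex{2,1,0} = 3
G(10) = mex{2,1,0,0} = 3
G(11) = mex{2,1,0,0,0} = 3
G(12) = mex{3,2,1,0,0} = 4
G(13) = mex{3,2,1,1,0} = 4
G(14) = mex{3,2,1,1,1} = 0
G(15) = mex{4,3,2,1,1} = 0
G(16) = mex{4,3,2,2,1} = 0
G(17) = mex{0,3,2,2,2} = 1
G(18) = mex{0,4,3,2,2} = 1
G(19) = mex{0,4,3,3,2} = 1
G(20) = mex{1,0,3,3,3} = 2
G(21) = mex{1,0,4,3,3} = 2
G(22) = mex{1,0,4,4,3} = 2
G(23) = mex{2,1,0,4,4} = 3
G(24) = mex{2,1,0,0,4} = 3
G(25) = mex{2,1,0,0,0} = 3
G(26) = mex{3,2,1,0,0} = 4
G(27) = mex{3,2,1,1,0} = 4
G(28) = mex{3,2,1,1,1} = 0
G(29) = mex{4,3,2,1,1} = 0
P-positions are exactly the n with G(n) = 0.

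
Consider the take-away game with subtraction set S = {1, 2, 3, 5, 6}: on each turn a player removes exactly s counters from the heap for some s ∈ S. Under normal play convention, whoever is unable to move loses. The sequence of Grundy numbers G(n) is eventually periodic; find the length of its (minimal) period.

4

G(0) = 0
G(1) = mex{0} = 1
G(2) = mex{1,0} = 2
G(3) = mex{2,1,0} = 3
G(4) = mex{3,2,1} = 0
G(5) = mex{0,3,2,0} = 1
G(6) = mex{1,0,3,1,0} = 2
G(7) = mex{2,1,0,2,1} = 3
G(8) = mex{3,2,1,3,2} = 0
G(9) = mex{0,3,2,0,3} = 1
G(10) = mex{1,0,3,1,0} = 2
G(11) = mex{2,1,0,2,1} = 3
G(12) = mex{3,2,1,3,2} = 0
G(13) = mex{0,3,2,0,3} = 1
G(14) = mex{1,0,3,1,0} = 2
G(n+4) = G(n) holds for n = 0,…,5 (a full window of length max(S) = 6), so the sequence is purely periodic with period 4.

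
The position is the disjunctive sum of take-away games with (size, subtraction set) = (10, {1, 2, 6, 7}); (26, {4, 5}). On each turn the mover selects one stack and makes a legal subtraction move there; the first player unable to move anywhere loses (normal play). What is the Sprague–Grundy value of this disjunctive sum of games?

Stack A, S = {1, 2, 6, 7}:
n :  0  1  2  3  4  5  6  7  8  9 10
G :  0  1  2  0  1  2  3  4  0  1  2
G_A(10) = 2.
Stack B, S = {4, 5}:
n :  0  1  2  3  4  5  6  7  8  9 10 11 12 13 14 15 16 17 18 19 20 21 22 23 24 25 26
G :  0  0  0  0  1  1  1  1  2  0  0  0  0  1  1  1  1  2  0  0  0  0  1  1  1  1  2
G_B(26) = 2.
Combined Grundy value = 2 ⊕ 2 = 0.

0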